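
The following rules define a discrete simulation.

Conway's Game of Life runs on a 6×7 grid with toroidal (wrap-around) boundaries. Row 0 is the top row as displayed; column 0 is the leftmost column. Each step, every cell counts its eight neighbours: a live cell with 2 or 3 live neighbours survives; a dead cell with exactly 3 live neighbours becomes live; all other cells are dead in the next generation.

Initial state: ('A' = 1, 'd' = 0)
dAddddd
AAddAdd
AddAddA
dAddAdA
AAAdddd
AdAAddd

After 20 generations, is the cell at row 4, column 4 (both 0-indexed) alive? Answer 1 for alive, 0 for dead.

0) dAddddd
AAddAdd
AddAddA
dAddAdA
AAAdddd
AdAAddd
1) dddAddd
dAAdddA
ddAAAdA
dddAdAA
ddddddA
AddAddd
2) AAdAddd
AAddAAd
dAddAdA
AdAAddA
AdddAAA
ddddddd
3) AAAdAdA
dddAAAd
ddddAdd
ddAAddd
AAdAAAd
dAddAAd
4) AAAdddA
AAAdddA
ddAddAd
dAAddAd
AAdddAA
ddddddd
5) ddAdddA
dddAdAd
dddAdAd
ddAdAAd
AAAddAA
ddAddAd
6) ddAAAAA
ddAAdAA
ddAAdAA
AdAdddd
AdAdddd
ddAAdAd
7) dAddddd
AAddddd
AddddAd
AdAdddd
ddAdddA
dddddAd
8) AAddddd
AAddddA
Adddddd
Adddddd
dAddddA
ddddddd
9) dAddddA
ddddddA
ddddddd
AAddddA
Adddddd
dAddddd
10) ddddddd
Adddddd
ddddddA
AAddddA
ddddddA
dAddddd
11) ddddddd
ddddddd
dAddddA
dddddAA
dAddddA
ddddddd
12) ddddddd
ddddddd
AddddAA
dddddAA
AddddAA
ddddddd
13) ddddddd
ddddddA
AddddAd
ddddAdd
AddddAd
ddddddA
14) ddddddd
ddddddA
dddddAA
ddddAAd
dddddAA
ddddddA
15) ddddddd
dddddAA
ddddAdA
ddddAdd
ddddAdA
dddddAA
16) ddddddd
dddddAA
ddddAdA
dddAAdd
ddddAdA
dddddAA
17) ddddddd
dddddAA
dddAAdA
dddAAdd
dddAAdA
dddddAA
18) ddddddd
ddddAAA
dddAddA
ddAdddd
dddAddA
ddddAAA
19) ddddddd
ddddAAA
dddAAdA
ddAAddd
dddAAdA
ddddAAA
20) ddddddd
dddAAdA
ddAdddA
ddAdddd
ddAdddA
dddAAdA

0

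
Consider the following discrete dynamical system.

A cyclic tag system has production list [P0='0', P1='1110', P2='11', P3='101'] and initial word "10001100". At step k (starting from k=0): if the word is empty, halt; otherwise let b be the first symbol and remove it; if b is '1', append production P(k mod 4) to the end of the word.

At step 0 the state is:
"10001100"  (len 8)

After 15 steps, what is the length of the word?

step 0: "10001100"  (len 8)
step 1: "00011000"  (len 8)
step 2: "0011000"  (len 7)
step 3: "011000"  (len 6)
step 4: "11000"  (len 5)
step 5: "10000"  (len 5)
step 6: "00001110"  (len 8)
step 7: "0001110"  (len 7)
step 8: "001110"  (len 6)
step 9: "01110"  (len 5)
step 10: "1110"  (len 4)
step 11: "11011"  (len 5)
step 12: "1011101"  (len 7)
step 13: "0111010"  (len 7)
step 14: "111010"  (len 6)
step 15: "1101011"  (len 7)

7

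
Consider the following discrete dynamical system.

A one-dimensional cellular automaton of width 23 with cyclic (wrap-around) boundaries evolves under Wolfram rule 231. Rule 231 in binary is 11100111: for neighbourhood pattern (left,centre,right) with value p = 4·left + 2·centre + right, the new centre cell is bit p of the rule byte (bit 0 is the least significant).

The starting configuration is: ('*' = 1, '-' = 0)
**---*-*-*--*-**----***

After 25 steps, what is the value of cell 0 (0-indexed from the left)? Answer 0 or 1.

1

0) **---*-*-*--*-**----***
1) **-*******-***-*-***-**
2) ***-*******-*****-***-*
3) ****-*******-*****-***-
4) -****-*******-*****-***
5) *-****-*******-*****-**
6) **-****-*******-*****-*
7) ***-****-*******-*****-
8) -***-****-*******-*****
9) *-***-****-*******-****
10) **-***-****-*******-***
11) ***-***-****-*******-**
12) ****-***-****-*******-*
13) *****-***-****-*******-
14) -*****-***-****-*******
15) *-*****-***-****-******
16) **-*****-***-****-*****
17) ***-*****-***-****-****
18) ****-*****-***-****-***
19) *****-*****-***-****-**
20) ******-*****-***-****-*
21) *******-*****-***-****-
22) -*******-*****-***-****
23) *-*******-*****-***-***
24) **-*******-*****-***-**
25) ***-*******-*****-***-*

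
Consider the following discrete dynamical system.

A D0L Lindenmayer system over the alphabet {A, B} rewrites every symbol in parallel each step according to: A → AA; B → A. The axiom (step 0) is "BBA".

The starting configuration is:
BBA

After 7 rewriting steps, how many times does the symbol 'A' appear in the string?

256

[0] BBA
[1] AAAA
[2] AAAAAAAA
[3] AAAAAAAAAAAAAAAA
[4] AAAAAAAAAAAAAAAAAAAAAAAAAAAAAAAA
[5] AAAAAAAAAAAAAAAAAAAAAAAAAAAAAAAAAAAAAAAAAAAAAAAAAAAAAAAAAAAAAAAA
[6] AAAAAAAAAAAAAAAAAAAAAAAAAAAAAAAAAAAAAAAAAAAAAAAAAAAAAAAAAA…AAAAAAAAAAAAAAAAAAAAAAAAAAAAAAAAAAAAAAAAAAAAAAAAAAAAAAAAAA  (len 128)
[7] AAAAAAAAAAAAAAAAAAAAAAAAAAAAAAAAAAAAAAAAAAAAAAAAAAAAAAAAAA…AAAAAAAAAAAAAAAAAAAAAAAAAAAAAAAAAAAAAAAAAAAAAAAAAAAAAAAAAA  (len 256)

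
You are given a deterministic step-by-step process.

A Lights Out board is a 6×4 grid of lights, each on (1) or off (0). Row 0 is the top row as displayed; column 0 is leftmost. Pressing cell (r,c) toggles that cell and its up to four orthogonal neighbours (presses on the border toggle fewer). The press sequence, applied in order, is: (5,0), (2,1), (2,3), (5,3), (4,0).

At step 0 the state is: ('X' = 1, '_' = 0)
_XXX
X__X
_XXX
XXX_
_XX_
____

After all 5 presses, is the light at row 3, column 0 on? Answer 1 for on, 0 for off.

0

t=0: _XXX
X__X
_XXX
XXX_
_XX_
____
t=1: _XXX
X__X
_XXX
XXX_
XXX_
XX__
t=2: _XXX
XX_X
X__X
X_X_
XXX_
XX__
t=3: _XXX
XX__
X_X_
X_XX
XXX_
XX__
t=4: _XXX
XX__
X_X_
X_XX
XXXX
XXXX
t=5: _XXX
XX__
X_X_
__XX
__XX
_XXX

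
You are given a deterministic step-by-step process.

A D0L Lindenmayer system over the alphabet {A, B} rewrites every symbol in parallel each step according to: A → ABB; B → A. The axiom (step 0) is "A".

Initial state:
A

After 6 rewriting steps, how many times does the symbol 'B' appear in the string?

k=0  A
k=1  ABB
k=2  ABBAA
k=3  ABBAAABBABB
k=4  ABBAAABBABBABBAAABBAA
k=5  ABBAAABBABBABBAAABBAAABBAAABBABBABBAAABBABB
k=6  ABBAAABBABBABBAAABBAAABBAAABBABBABBAAABBABBABBAAABBABBABBAAABBAAABBAAABBABBABBAAABBAA

42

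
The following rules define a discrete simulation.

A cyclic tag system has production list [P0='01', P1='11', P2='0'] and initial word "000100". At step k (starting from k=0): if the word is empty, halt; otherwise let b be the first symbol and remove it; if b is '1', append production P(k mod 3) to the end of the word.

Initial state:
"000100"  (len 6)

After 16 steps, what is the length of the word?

t=0: "000100"  (len 6)
t=1: "00100"  (len 5)
t=2: "0100"  (len 4)
t=3: "100"  (len 3)
t=4: "0001"  (len 4)
t=5: "001"  (len 3)
t=6: "01"  (len 2)
t=7: "1"  (len 1)
t=8: "11"  (len 2)
t=9: "10"  (len 2)
t=10: "001"  (len 3)
t=11: "01"  (len 2)
t=12: "1"  (len 1)
t=13: "01"  (len 2)
t=14: "1"  (len 1)
t=15: "0"  (len 1)
t=16: (halted — word empty)

0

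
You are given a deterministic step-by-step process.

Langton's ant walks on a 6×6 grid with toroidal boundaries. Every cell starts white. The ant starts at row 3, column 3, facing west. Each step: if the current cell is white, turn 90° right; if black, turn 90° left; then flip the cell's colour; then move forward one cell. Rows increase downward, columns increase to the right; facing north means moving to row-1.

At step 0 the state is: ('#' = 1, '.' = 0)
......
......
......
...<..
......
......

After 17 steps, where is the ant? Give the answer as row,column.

k=0  ......
......
......
...<..
......
......
k=1  ......
......
...^..
...#..
......
......
k=2  ......
......
...#>.
...#..
......
......
k=3  ......
......
...##.
...#v.
......
......
k=4  ......
......
...##.
...<#.
......
......
k=5  ......
......
...##.
....#.
...v..
......
k=6  ......
......
...##.
....#.
..<#..
......
k=7  ......
......
...##.
..^.#.
..##..
......
k=8  ......
......
...##.
..#>#.
..##..
......
k=9  ......
......
...##.
..###.
..#v..
......
k=10  ......
......
...##.
..###.
..#.>.
......
k=11  ......
......
...##.
..###.
..#.#.
....v.
k=12  ......
......
...##.
..###.
..#.#.
...<#.
k=13  ......
......
...##.
..###.
..#^#.
...##.
k=14  ......
......
...##.
..###.
..##>.
...##.
k=15  ......
......
...##.
..##^.
..##..
...##.
k=16  ......
......
...##.
..#<..
..##..
...##.
k=17  ......
......
...##.
..#...
..#v..
...##.

4,3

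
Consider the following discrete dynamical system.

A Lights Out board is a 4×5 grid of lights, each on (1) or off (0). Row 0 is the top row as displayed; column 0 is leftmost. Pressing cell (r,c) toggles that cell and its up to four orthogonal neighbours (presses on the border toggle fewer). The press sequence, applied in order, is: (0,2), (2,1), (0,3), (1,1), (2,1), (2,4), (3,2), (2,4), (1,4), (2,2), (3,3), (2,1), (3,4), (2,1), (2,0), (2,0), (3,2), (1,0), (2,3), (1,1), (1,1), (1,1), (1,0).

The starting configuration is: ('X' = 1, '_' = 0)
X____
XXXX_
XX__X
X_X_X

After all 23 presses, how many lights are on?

step 0: X____
XXXX_
XX__X
X_X_X
step 1: XXXX_
XX_X_
XX__X
X_X_X
step 2: XXXX_
X__X_
__X_X
XXX_X
step 3: XX__X
X____
__X_X
XXX_X
step 4: X___X
_XX__
_XX_X
XXX_X
step 5: X___X
__X__
X___X
X_X_X
step 6: X___X
__X_X
X__X_
X_X__
step 7: X___X
__X_X
X_XX_
XX_X_
step 8: X___X
__X__
X_X_X
XX_XX
step 9: X____
__XXX
X_X__
XX_XX
step 10: X____
___XX
XX_X_
XXXXX
step 11: X____
___XX
XX___
XX___
step 12: X____
_X_XX
__X__
X____
step 13: X____
_X_XX
__X_X
X__XX
step 14: X____
___XX
XX__X
XX_XX
step 15: X____
X__XX
____X
_X_XX
step 16: X____
___XX
XX__X
XX_XX
step 17: X____
___XX
XXX_X
X_X_X
step 18: _____
XX_XX
_XX_X
X_X_X
step 19: _____
XX__X
_X_X_
X_XXX
step 20: _X___
__X_X
___X_
X_XXX
step 21: _____
XX__X
_X_X_
X_XXX
step 22: _X___
__X_X
___X_
X_XXX
step 23: XX___
XXX_X
X__X_
X_XXX

12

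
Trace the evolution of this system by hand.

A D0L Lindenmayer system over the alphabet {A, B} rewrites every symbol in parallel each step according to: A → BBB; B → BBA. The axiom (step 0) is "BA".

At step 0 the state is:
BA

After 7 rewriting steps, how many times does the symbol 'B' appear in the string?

3281

k=0  BA
k=1  BBABBB
k=2  BBABBABBBBBABBABBA
k=3  BBABBABBBBBABBABBBBBABBABBABBABBABBBBBABBABBBBBABBABBB
k=4  BBABBABBBBBABBABBBBBABBABBABBABBABBBBBABBABBBBBABBABBABBAB…ABBABBABBABBBBBABBABBBBBABBABBABBABBABBBBBABBABBBBBABBABBA  (len 162)
k=5  BBABBABBBBBABBABBBBBABBABBABBABBABBBBBABBABBBBBABBABBABBAB…ABBABBABBABBBBBABBABBBBBABBABBABBABBABBBBBABBABBBBBABBABBB  (len 486)
k=6  BBABBABBBBBABBABBBBBABBABBABBABBABBBBBABBABBBBBABBABBABBAB…ABBABBABBABBBBBABBABBBBBABBABBABBABBABBBBBABBABBBBBABBABBA  (len 1458)
k=7  BBABBABBBBBABBABBBBBABBABBABBABBABBBBBABBABBBBBABBABBABBAB…ABBABBABBABBBBBABBABBBBBABBABBABBABBABBBBBABBABBBBBABBABBB  (len 4374)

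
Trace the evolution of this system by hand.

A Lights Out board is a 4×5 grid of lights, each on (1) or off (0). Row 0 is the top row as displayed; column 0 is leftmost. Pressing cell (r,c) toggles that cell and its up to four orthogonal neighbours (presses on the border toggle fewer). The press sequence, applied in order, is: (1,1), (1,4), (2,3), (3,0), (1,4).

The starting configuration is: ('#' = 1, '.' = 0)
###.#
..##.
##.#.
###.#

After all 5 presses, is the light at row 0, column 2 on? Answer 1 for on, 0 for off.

[0] ###.#
..##.
##.#.
###.#
[1] #.#.#
##.#.
#..#.
###.#
[2] #.#..
##..#
#..##
###.#
[3] #.#..
##.##
#.#..
#####
[4] #.#..
##.##
..#..
..###
[5] #.#.#
##...
..#.#
..###

1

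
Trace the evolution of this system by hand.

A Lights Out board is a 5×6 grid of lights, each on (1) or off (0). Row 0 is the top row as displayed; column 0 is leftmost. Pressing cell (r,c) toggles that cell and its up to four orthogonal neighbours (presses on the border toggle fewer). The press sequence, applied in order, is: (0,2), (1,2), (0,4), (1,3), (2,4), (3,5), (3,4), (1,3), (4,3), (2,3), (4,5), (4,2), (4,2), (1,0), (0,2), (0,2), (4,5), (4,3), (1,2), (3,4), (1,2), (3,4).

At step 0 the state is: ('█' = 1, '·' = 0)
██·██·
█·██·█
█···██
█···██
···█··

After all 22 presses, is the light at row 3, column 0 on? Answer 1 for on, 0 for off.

1

[0] ██·██·
█·██·█
█···██
█···██
···█··
[1] █·█·█·
█··█·█
█···██
█···██
···█··
[2] █···█·
███··█
█·█·██
█···██
···█··
[3] █··█·█
███·██
█·█·██
█···██
···█··
[4] █····█
██·█·█
█·████
█···██
···█··
[5] █····█
██·███
█·█···
█····█
···█··
[6] █····█
██·███
█·█··█
█···█·
···█·█
[7] █····█
██·███
█·█·██
█··█·█
···███
[8] █··█·█
███··█
█·████
█··█·█
···███
[9] █··█·█
███··█
█·████
█····█
··█··█
[10] █··█·█
████·█
█····█
█··█·█
··█··█
[11] █··█·█
████·█
█····█
█··█··
··█·█·
[12] █··█·█
████·█
█····█
█·██··
·█·██·
[13] █··█·█
████·█
█····█
█··█··
··█·█·
[14] ···█·█
··██·█
·····█
█··█··
··█·█·
[15] ·██··█
···█·█
·····█
█··█··
··█·█·
[16] ···█·█
··██·█
·····█
█··█··
··█·█·
[17] ···█·█
··██·█
·····█
█··█·█
··█··█
[18] ···█·█
··██·█
·····█
█····█
···███
[19] ··██·█
·█···█
··█··█
█····█
···███
[20] ··██·█
·█···█
··█·██
█··██·
···█·█
[21] ···█·█
··██·█
····██
█··██·
···█·█
[22] ···█·█
··██·█
·····█
█····█
···███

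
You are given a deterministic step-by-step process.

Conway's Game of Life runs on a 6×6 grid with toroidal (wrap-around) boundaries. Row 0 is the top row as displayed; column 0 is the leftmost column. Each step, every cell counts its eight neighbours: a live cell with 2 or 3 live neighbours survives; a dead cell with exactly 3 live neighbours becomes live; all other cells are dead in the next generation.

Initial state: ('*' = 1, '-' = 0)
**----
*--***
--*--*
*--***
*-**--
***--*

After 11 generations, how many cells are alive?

12

t=0: **----
*--***
--*--*
*--***
*-**--
***--*
t=1: ---*--
--***-
-**---
*-----
------
---*-*
t=2: ------
-*--*-
-**---
-*----
------
----*-
t=3: ------
-**---
***---
-**---
------
------
t=4: ------
*-*---
*--*--
*-*---
------
------
t=5: ------
-*----
*-**-*
-*----
------
------
t=6: ------
***---
*-*---
***---
------
------
t=7: -*----
*-*---
---*-*
*-*---
-*----
------
t=8: -*----
***---
*-**-*
***---
-*----
------
t=9: ***---
---*-*
---*-*
---*-*
***---
------
t=10: ***---
-*-*-*
*-**-*
-*-*-*
***---
------
t=11: ***---
---*-*
---*-*
---*-*
***---
------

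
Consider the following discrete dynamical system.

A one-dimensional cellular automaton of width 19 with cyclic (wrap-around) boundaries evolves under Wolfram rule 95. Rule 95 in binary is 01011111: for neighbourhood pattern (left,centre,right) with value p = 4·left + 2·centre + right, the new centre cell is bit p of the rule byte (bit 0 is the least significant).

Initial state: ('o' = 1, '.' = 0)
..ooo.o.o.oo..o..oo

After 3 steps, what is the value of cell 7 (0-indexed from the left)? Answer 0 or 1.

t=0: ..ooo.o.o.oo..o..oo
t=1: ooo.o.o.o.ooooooooo
t=2: ..o.o.o.o.o........
t=3: ooo.o.o.o.ooooooooo

0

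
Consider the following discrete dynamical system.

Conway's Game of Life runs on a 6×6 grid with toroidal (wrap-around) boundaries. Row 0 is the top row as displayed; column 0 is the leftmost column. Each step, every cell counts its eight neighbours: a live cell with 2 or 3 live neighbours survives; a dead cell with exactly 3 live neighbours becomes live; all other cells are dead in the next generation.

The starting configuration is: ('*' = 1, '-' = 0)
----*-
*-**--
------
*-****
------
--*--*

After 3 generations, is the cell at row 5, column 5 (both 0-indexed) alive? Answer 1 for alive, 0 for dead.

0

step 0: ----*-
*-**--
------
*-****
------
--*--*
step 1: -**-**
---*--
*-----
---***
***---
------
step 2: --***-
******
---*-*
--****
******
---*-*
step 3: ------
**----
------
------
-*----
------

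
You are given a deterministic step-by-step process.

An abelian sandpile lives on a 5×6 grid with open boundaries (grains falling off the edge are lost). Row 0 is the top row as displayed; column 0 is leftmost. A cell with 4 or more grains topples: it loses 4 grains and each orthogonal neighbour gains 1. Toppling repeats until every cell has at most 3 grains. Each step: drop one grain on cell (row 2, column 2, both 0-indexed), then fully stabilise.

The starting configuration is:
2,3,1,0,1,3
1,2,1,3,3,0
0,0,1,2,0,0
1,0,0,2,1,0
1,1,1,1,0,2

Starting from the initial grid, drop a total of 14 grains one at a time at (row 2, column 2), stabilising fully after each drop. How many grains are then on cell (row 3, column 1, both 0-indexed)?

2

gen 0: 2,3,1,0,1,3
1,2,1,3,3,0
0,0,1,2,0,0
1,0,0,2,1,0
1,1,1,1,0,2
gen 1: 2,3,1,0,1,3
1,2,1,3,3,0
0,0,2,2,0,0
1,0,0,2,1,0
1,1,1,1,0,2
gen 2: 2,3,1,0,1,3
1,2,1,3,3,0
0,0,3,2,0,0
1,0,0,2,1,0
1,1,1,1,0,2
gen 3: 2,3,1,0,1,3
1,2,2,3,3,0
0,1,0,3,0,0
1,0,1,2,1,0
1,1,1,1,0,2
gen 4: 2,3,1,0,1,3
1,2,2,3,3,0
0,1,1,3,0,0
1,0,1,2,1,0
1,1,1,1,0,2
gen 5: 2,3,1,0,1,3
1,2,2,3,3,0
0,1,2,3,0,0
1,0,1,2,1,0
1,1,1,1,0,2
gen 6: 2,3,1,0,1,3
1,2,2,3,3,0
0,1,3,3,0,0
1,0,1,2,1,0
1,1,1,1,0,2
gen 7: 2,3,2,1,2,3
1,3,0,2,0,1
0,2,2,1,2,0
1,0,2,3,1,0
1,1,1,1,0,2
gen 8: 2,3,2,1,2,3
1,3,0,2,0,1
0,2,3,1,2,0
1,0,2,3,1,0
1,1,1,1,0,2
gen 9: 2,3,2,1,2,3
1,3,1,2,0,1
0,3,0,2,2,0
1,0,3,3,1,0
1,1,1,1,0,2
gen 10: 2,3,2,1,2,3
1,3,1,2,0,1
0,3,1,2,2,0
1,0,3,3,1,0
1,1,1,1,0,2
gen 11: 2,3,2,1,2,3
1,3,1,2,0,1
0,3,2,2,2,0
1,0,3,3,1,0
1,1,1,1,0,2
gen 12: 2,3,2,1,2,3
1,3,1,2,0,1
0,3,3,2,2,0
1,0,3,3,1,0
1,1,1,1,0,2
gen 13: 3,0,3,1,2,3
2,1,3,3,0,1
1,1,3,0,3,0
1,2,1,1,2,0
1,1,2,2,0,2
gen 14: 3,1,0,3,2,3
2,2,2,0,1,1
1,2,1,2,3,0
1,2,2,1,2,0
1,1,2,2,0,2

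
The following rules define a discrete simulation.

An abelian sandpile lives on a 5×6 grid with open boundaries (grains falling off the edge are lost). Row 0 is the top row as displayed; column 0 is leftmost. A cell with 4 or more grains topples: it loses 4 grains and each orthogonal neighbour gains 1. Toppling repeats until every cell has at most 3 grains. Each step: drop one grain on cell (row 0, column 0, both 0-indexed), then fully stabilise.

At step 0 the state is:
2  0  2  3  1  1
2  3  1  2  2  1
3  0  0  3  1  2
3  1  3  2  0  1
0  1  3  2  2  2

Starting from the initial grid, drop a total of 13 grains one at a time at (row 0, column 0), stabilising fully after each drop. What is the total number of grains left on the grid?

49

k=0  2  0  2  3  1  1
2  3  1  2  2  1
3  0  0  3  1  2
3  1  3  2  0  1
0  1  3  2  2  2
k=1  3  0  2  3  1  1
2  3  1  2  2  1
3  0  0  3  1  2
3  1  3  2  0  1
0  1  3  2  2  2
k=2  0  1  2  3  1  1
3  3  1  2  2  1
3  0  0  3  1  2
3  1  3  2  0  1
0  1  3  2  2  2
k=3  1  1  2  3  1  1
3  3  1  2  2  1
3  0  0  3  1  2
3  1  3  2  0  1
0  1  3  2  2  2
k=4  2  1  2  3  1  1
3  3  1  2  2  1
3  0  0  3  1  2
3  1  3  2  0  1
0  1  3  2  2  2
k=5  3  1  2  3  1  1
3  3  1  2  2  1
3  0  0  3  1  2
3  1  3  2  0  1
0  1  3  2  2  2
k=6  1  3  2  3  1  1
2  0  2  2  2  1
1  2  0  3  1  2
0  2  3  2  0  1
1  1  3  2  2  2
k=7  2  3  2  3  1  1
2  0  2  2  2  1
1  2  0  3  1  2
0  2  3  2  0  1
1  1  3  2  2  2
k=8  3  3  2  3  1  1
2  0  2  2  2  1
1  2  0  3  1  2
0  2  3  2  0  1
1  1  3  2  2  2
k=9  1  0  3  3  1  1
3  1  2  2  2  1
1  2  0  3  1  2
0  2  3  2  0  1
1  1  3  2  2  2
k=10  2  0  3  3  1  1
3  1  2  2  2  1
1  2  0  3  1  2
0  2  3  2  0  1
1  1  3  2  2  2
k=11  3  0  3  3  1  1
3  1  2  2  2  1
1  2  0  3  1  2
0  2  3  2  0  1
1  1  3  2  2  2
k=12  1  1  3  3  1  1
0  2  2  2  2  1
2  2  0  3  1  2
0  2  3  2  0  1
1  1  3  2  2  2
k=13  2  1  3  3  1  1
0  2  2  2  2  1
2  2  0  3  1  2
0  2  3  2  0  1
1  1  3  2  2  2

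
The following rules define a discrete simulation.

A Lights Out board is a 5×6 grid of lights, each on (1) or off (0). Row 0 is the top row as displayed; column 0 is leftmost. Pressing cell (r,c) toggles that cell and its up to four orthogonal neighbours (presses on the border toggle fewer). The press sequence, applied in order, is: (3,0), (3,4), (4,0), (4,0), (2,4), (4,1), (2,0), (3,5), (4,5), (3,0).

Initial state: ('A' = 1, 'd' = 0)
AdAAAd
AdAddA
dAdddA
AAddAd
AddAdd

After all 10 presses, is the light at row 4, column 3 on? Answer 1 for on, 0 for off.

t=0: AdAAAd
AdAddA
dAdddA
AAddAd
AddAdd
t=1: AdAAAd
AdAddA
AAdddA
ddddAd
dddAdd
t=2: AdAAAd
AdAddA
AAddAA
dddAdA
dddAAd
t=3: AdAAAd
AdAddA
AAddAA
AddAdA
AAdAAd
t=4: AdAAAd
AdAddA
AAddAA
dddAdA
dddAAd
t=5: AdAAAd
AdAdAA
AAdAdd
dddAAA
dddAAd
t=6: AdAAAd
AdAdAA
AAdAdd
dAdAAA
AAAAAd
t=7: AdAAAd
ddAdAA
dddAdd
AAdAAA
AAAAAd
t=8: AdAAAd
ddAdAA
dddAdA
AAdAdd
AAAAAA
t=9: AdAAAd
ddAdAA
dddAdA
AAdAdA
AAAAdd
t=10: AdAAAd
ddAdAA
AddAdA
dddAdA
dAAAdd

1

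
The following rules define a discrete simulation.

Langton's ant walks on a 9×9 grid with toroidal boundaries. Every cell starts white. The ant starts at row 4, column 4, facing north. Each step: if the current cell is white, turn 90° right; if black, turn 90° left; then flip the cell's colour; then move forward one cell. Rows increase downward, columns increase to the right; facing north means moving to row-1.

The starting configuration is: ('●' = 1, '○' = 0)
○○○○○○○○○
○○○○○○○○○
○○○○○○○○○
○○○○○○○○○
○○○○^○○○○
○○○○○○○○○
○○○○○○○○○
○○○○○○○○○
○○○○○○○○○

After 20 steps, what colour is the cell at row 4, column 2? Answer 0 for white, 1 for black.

step 0: ○○○○○○○○○
○○○○○○○○○
○○○○○○○○○
○○○○○○○○○
○○○○^○○○○
○○○○○○○○○
○○○○○○○○○
○○○○○○○○○
○○○○○○○○○
step 1: ○○○○○○○○○
○○○○○○○○○
○○○○○○○○○
○○○○○○○○○
○○○○●>○○○
○○○○○○○○○
○○○○○○○○○
○○○○○○○○○
○○○○○○○○○
step 2: ○○○○○○○○○
○○○○○○○○○
○○○○○○○○○
○○○○○○○○○
○○○○●●○○○
○○○○○v○○○
○○○○○○○○○
○○○○○○○○○
○○○○○○○○○
step 3: ○○○○○○○○○
○○○○○○○○○
○○○○○○○○○
○○○○○○○○○
○○○○●●○○○
○○○○<●○○○
○○○○○○○○○
○○○○○○○○○
○○○○○○○○○
step 4: ○○○○○○○○○
○○○○○○○○○
○○○○○○○○○
○○○○○○○○○
○○○○^●○○○
○○○○●●○○○
○○○○○○○○○
○○○○○○○○○
○○○○○○○○○
step 5: ○○○○○○○○○
○○○○○○○○○
○○○○○○○○○
○○○○○○○○○
○○○<○●○○○
○○○○●●○○○
○○○○○○○○○
○○○○○○○○○
○○○○○○○○○
step 6: ○○○○○○○○○
○○○○○○○○○
○○○○○○○○○
○○○^○○○○○
○○○●○●○○○
○○○○●●○○○
○○○○○○○○○
○○○○○○○○○
○○○○○○○○○
step 7: ○○○○○○○○○
○○○○○○○○○
○○○○○○○○○
○○○●>○○○○
○○○●○●○○○
○○○○●●○○○
○○○○○○○○○
○○○○○○○○○
○○○○○○○○○
step 8: ○○○○○○○○○
○○○○○○○○○
○○○○○○○○○
○○○●●○○○○
○○○●v●○○○
○○○○●●○○○
○○○○○○○○○
○○○○○○○○○
○○○○○○○○○
step 9: ○○○○○○○○○
○○○○○○○○○
○○○○○○○○○
○○○●●○○○○
○○○<●●○○○
○○○○●●○○○
○○○○○○○○○
○○○○○○○○○
○○○○○○○○○
step 10: ○○○○○○○○○
○○○○○○○○○
○○○○○○○○○
○○○●●○○○○
○○○○●●○○○
○○○v●●○○○
○○○○○○○○○
○○○○○○○○○
○○○○○○○○○
step 11: ○○○○○○○○○
○○○○○○○○○
○○○○○○○○○
○○○●●○○○○
○○○○●●○○○
○○<●●●○○○
○○○○○○○○○
○○○○○○○○○
○○○○○○○○○
step 12: ○○○○○○○○○
○○○○○○○○○
○○○○○○○○○
○○○●●○○○○
○○^○●●○○○
○○●●●●○○○
○○○○○○○○○
○○○○○○○○○
○○○○○○○○○
step 13: ○○○○○○○○○
○○○○○○○○○
○○○○○○○○○
○○○●●○○○○
○○●>●●○○○
○○●●●●○○○
○○○○○○○○○
○○○○○○○○○
○○○○○○○○○
step 14: ○○○○○○○○○
○○○○○○○○○
○○○○○○○○○
○○○●●○○○○
○○●●●●○○○
○○●v●●○○○
○○○○○○○○○
○○○○○○○○○
○○○○○○○○○
step 15: ○○○○○○○○○
○○○○○○○○○
○○○○○○○○○
○○○●●○○○○
○○●●●●○○○
○○●○>●○○○
○○○○○○○○○
○○○○○○○○○
○○○○○○○○○
step 16: ○○○○○○○○○
○○○○○○○○○
○○○○○○○○○
○○○●●○○○○
○○●●^●○○○
○○●○○●○○○
○○○○○○○○○
○○○○○○○○○
○○○○○○○○○
step 17: ○○○○○○○○○
○○○○○○○○○
○○○○○○○○○
○○○●●○○○○
○○●<○●○○○
○○●○○●○○○
○○○○○○○○○
○○○○○○○○○
○○○○○○○○○
step 18: ○○○○○○○○○
○○○○○○○○○
○○○○○○○○○
○○○●●○○○○
○○●○○●○○○
○○●v○●○○○
○○○○○○○○○
○○○○○○○○○
○○○○○○○○○
step 19: ○○○○○○○○○
○○○○○○○○○
○○○○○○○○○
○○○●●○○○○
○○●○○●○○○
○○<●○●○○○
○○○○○○○○○
○○○○○○○○○
○○○○○○○○○
step 20: ○○○○○○○○○
○○○○○○○○○
○○○○○○○○○
○○○●●○○○○
○○●○○●○○○
○○○●○●○○○
○○v○○○○○○
○○○○○○○○○
○○○○○○○○○

1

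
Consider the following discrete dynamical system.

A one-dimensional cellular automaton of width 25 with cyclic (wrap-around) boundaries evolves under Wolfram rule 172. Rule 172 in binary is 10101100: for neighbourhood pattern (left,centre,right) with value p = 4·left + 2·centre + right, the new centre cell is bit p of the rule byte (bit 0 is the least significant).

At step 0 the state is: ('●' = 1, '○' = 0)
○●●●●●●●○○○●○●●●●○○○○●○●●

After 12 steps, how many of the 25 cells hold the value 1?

0) ○●●●●●●●○○○●○●●●●○○○○●○●●
1) ●●●●●●●○○○○●●●●●○○○○○●●●○
2) ●●●●●●○○○○○●●●●○○○○○○●●○●
3) ●●●●●○○○○○○●●●○○○○○○○●○●●
4) ●●●●○○○○○○○●●○○○○○○○○●●●●
5) ●●●○○○○○○○○●○○○○○○○○○●●●●
6) ●●○○○○○○○○○●○○○○○○○○○●●●●
7) ●○○○○○○○○○○●○○○○○○○○○●●●●
8) ○○○○○○○○○○○●○○○○○○○○○●●●●
9) ○○○○○○○○○○○●○○○○○○○○○●●●○
10) ○○○○○○○○○○○●○○○○○○○○○●●○○
11) ○○○○○○○○○○○●○○○○○○○○○●○○○
12) ○○○○○○○○○○○●○○○○○○○○○●○○○

2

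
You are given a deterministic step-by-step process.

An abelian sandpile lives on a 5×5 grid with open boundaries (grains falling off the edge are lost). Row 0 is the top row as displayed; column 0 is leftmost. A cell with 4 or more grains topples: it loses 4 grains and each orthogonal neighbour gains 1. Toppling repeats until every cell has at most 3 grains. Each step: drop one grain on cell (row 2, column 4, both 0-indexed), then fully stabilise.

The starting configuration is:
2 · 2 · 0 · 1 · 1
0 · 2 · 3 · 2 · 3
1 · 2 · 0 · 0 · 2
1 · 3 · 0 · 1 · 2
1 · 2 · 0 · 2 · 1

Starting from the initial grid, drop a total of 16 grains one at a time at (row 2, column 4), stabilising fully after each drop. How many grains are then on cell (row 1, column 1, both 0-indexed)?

[0] 2 · 2 · 0 · 1 · 1
0 · 2 · 3 · 2 · 3
1 · 2 · 0 · 0 · 2
1 · 3 · 0 · 1 · 2
1 · 2 · 0 · 2 · 1
[1] 2 · 2 · 0 · 1 · 1
0 · 2 · 3 · 2 · 3
1 · 2 · 0 · 0 · 3
1 · 3 · 0 · 1 · 2
1 · 2 · 0 · 2 · 1
[2] 2 · 2 · 0 · 1 · 2
0 · 2 · 3 · 3 · 0
1 · 2 · 0 · 1 · 1
1 · 3 · 0 · 1 · 3
1 · 2 · 0 · 2 · 1
[3] 2 · 2 · 0 · 1 · 2
0 · 2 · 3 · 3 · 0
1 · 2 · 0 · 1 · 2
1 · 3 · 0 · 1 · 3
1 · 2 · 0 · 2 · 1
[4] 2 · 2 · 0 · 1 · 2
0 · 2 · 3 · 3 · 0
1 · 2 · 0 · 1 · 3
1 · 3 · 0 · 1 · 3
1 · 2 · 0 · 2 · 1
[5] 2 · 2 · 0 · 1 · 2
0 · 2 · 3 · 3 · 1
1 · 2 · 0 · 2 · 1
1 · 3 · 0 · 2 · 0
1 · 2 · 0 · 2 · 2
[6] 2 · 2 · 0 · 1 · 2
0 · 2 · 3 · 3 · 1
1 · 2 · 0 · 2 · 2
1 · 3 · 0 · 2 · 0
1 · 2 · 0 · 2 · 2
[7] 2 · 2 · 0 · 1 · 2
0 · 2 · 3 · 3 · 1
1 · 2 · 0 · 2 · 3
1 · 3 · 0 · 2 · 0
1 · 2 · 0 · 2 · 2
[8] 2 · 2 · 0 · 1 · 2
0 · 2 · 3 · 3 · 2
1 · 2 · 0 · 3 · 0
1 · 3 · 0 · 2 · 1
1 · 2 · 0 · 2 · 2
[9] 2 · 2 · 0 · 1 · 2
0 · 2 · 3 · 3 · 2
1 · 2 · 0 · 3 · 1
1 · 3 · 0 · 2 · 1
1 · 2 · 0 · 2 · 2
[10] 2 · 2 · 0 · 1 · 2
0 · 2 · 3 · 3 · 2
1 · 2 · 0 · 3 · 2
1 · 3 · 0 · 2 · 1
1 · 2 · 0 · 2 · 2
[11] 2 · 2 · 0 · 1 · 2
0 · 2 · 3 · 3 · 2
1 · 2 · 0 · 3 · 3
1 · 3 · 0 · 2 · 1
1 · 2 · 0 · 2 · 2
[12] 2 · 2 · 1 · 2 · 3
0 · 3 · 0 · 2 · 0
1 · 2 · 2 · 1 · 2
1 · 3 · 0 · 3 · 2
1 · 2 · 0 · 2 · 2
[13] 2 · 2 · 1 · 2 · 3
0 · 3 · 0 · 2 · 0
1 · 2 · 2 · 1 · 3
1 · 3 · 0 · 3 · 2
1 · 2 · 0 · 2 · 2
[14] 2 · 2 · 1 · 2 · 3
0 · 3 · 0 · 2 · 1
1 · 2 · 2 · 2 · 0
1 · 3 · 0 · 3 · 3
1 · 2 · 0 · 2 · 2
[15] 2 · 2 · 1 · 2 · 3
0 · 3 · 0 · 2 · 1
1 · 2 · 2 · 2 · 1
1 · 3 · 0 · 3 · 3
1 · 2 · 0 · 2 · 2
[16] 2 · 2 · 1 · 2 · 3
0 · 3 · 0 · 2 · 1
1 · 2 · 2 · 2 · 2
1 · 3 · 0 · 3 · 3
1 · 2 · 0 · 2 · 2

3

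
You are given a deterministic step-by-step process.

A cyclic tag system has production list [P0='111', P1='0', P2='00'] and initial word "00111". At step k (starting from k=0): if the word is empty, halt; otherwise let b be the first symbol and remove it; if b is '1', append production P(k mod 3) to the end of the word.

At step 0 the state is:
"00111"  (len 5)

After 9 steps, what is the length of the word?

gen 0: "00111"  (len 5)
gen 1: "0111"  (len 4)
gen 2: "111"  (len 3)
gen 3: "1100"  (len 4)
gen 4: "100111"  (len 6)
gen 5: "001110"  (len 6)
gen 6: "01110"  (len 5)
gen 7: "1110"  (len 4)
gen 8: "1100"  (len 4)
gen 9: "10000"  (len 5)

5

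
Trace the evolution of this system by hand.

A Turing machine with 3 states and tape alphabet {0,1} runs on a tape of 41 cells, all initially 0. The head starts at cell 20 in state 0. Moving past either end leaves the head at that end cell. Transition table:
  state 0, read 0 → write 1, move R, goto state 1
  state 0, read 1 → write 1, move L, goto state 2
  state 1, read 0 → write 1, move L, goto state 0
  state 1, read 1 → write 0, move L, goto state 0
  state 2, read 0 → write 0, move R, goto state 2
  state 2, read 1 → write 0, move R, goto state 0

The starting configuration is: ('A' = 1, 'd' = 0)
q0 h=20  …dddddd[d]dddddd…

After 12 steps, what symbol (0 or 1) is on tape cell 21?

0

k=0  q0 h=20  …dddddd[d]dddddd…
k=1  q1 h=21  …dddddA[d]dddddd…
k=2  q0 h=20  …dddddd[A]Addddd…
k=3  q2 h=19  …dddddd[d]AAdddd…
k=4  q2 h=20  …dddddd[A]Addddd…
k=5  q0 h=21  …dddddd[A]dddddd…
k=6  q2 h=20  …dddddd[d]Addddd…
k=7  q2 h=21  …dddddd[A]dddddd…
k=8  q0 h=22  …dddddd[d]dddddd…
k=9  q1 h=23  …dddddA[d]dddddd…
k=10  q0 h=22  …dddddd[A]Addddd…
k=11  q2 h=21  …dddddd[d]AAdddd…
k=12  q2 h=22  …dddddd[A]Addddd…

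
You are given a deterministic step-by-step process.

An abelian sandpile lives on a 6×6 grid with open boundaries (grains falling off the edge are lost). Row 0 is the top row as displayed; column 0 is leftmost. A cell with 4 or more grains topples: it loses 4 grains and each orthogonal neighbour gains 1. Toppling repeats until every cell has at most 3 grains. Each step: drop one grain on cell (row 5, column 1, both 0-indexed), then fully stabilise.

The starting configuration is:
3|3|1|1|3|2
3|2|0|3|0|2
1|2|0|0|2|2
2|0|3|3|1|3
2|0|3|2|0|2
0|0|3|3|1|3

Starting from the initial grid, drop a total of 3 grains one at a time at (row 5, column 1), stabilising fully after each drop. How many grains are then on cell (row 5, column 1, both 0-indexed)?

k=0  3|3|1|1|3|2
3|2|0|3|0|2
1|2|0|0|2|2
2|0|3|3|1|3
2|0|3|2|0|2
0|0|3|3|1|3
k=1  3|3|1|1|3|2
3|2|0|3|0|2
1|2|0|0|2|2
2|0|3|3|1|3
2|0|3|2|0|2
0|1|3|3|1|3
k=2  3|3|1|1|3|2
3|2|0|3|0|2
1|2|0|0|2|2
2|0|3|3|1|3
2|0|3|2|0|2
0|2|3|3|1|3
k=3  3|3|1|1|3|2
3|2|0|3|0|2
1|2|0|0|2|2
2|0|3|3|1|3
2|0|3|2|0|2
0|3|3|3|1|3

3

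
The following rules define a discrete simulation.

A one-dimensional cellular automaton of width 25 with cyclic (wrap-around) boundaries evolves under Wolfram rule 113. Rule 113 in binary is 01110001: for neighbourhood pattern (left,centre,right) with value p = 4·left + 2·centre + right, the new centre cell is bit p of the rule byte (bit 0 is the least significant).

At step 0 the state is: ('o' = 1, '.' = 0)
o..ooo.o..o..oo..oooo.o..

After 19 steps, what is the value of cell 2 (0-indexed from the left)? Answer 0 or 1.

1

step 0: o..ooo.o..o..oo..oooo.o..
step 1: .o...oo.o..o..oo....oo.o.
step 2: ..oo..oo.o..o..oooo..oo.o
step 3: o..oo..oo.o..o....oo..oo.
step 4: .o..oo..oo.o..ooo..oo..oo
step 5: o.o..oo..oo.o...oo..oo..o
step 6: oo.o..oo..oo.oo..oo..oo..
step 7: .oo.o..oo..oo.oo..oo..oo.
step 8: ..oo.o..oo..oo.oo..oo..oo
step 9: o..oo.o..oo..oo.oo..oo..o
step 10: oo..oo.o..oo..oo.oo..oo..
step 11: .oo..oo.o..oo..oo.oo..oo.
step 12: ..oo..oo.o..oo..oo.oo..oo
step 13: o..oo..oo.o..oo..oo.oo..o
step 14: oo..oo..oo.o..oo..oo.oo..
step 15: .oo..oo..oo.o..oo..oo.oo.
step 16: ..oo..oo..oo.o..oo..oo.oo
step 17: o..oo..oo..oo.o..oo..oo.o
step 18: oo..oo..oo..oo.o..oo..oo.
step 19: .oo..oo..oo..oo.o..oo..oo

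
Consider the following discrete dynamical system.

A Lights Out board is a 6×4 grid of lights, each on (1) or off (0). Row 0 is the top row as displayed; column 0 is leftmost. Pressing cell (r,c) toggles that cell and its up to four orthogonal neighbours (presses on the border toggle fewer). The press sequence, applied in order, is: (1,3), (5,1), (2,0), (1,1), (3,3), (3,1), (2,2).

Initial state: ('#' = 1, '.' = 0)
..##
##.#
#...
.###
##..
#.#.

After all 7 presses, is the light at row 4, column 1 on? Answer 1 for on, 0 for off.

1

[0] ..##
##.#
#...
.###
##..
#.#.
[1] ..#.
###.
#..#
.###
##..
#.#.
[2] ..#.
###.
#..#
.###
#...
.#..
[3] ..#.
.##.
.#.#
####
#...
.#..
[4] .##.
#...
...#
####
#...
.#..
[5] .##.
#...
....
##..
#..#
.#..
[6] .##.
#...
.#..
..#.
##.#
.#..
[7] .##.
#.#.
..##
....
##.#
.#..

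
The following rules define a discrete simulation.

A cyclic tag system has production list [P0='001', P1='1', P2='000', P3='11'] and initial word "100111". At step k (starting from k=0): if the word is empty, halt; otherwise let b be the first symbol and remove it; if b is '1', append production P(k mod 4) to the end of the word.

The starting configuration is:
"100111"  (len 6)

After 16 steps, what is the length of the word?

10

[0] "100111"  (len 6)
[1] "00111001"  (len 8)
[2] "0111001"  (len 7)
[3] "111001"  (len 6)
[4] "1100111"  (len 7)
[5] "100111001"  (len 9)
[6] "001110011"  (len 9)
[7] "01110011"  (len 8)
[8] "1110011"  (len 7)
[9] "110011001"  (len 9)
[10] "100110011"  (len 9)
[11] "00110011000"  (len 11)
[12] "0110011000"  (len 10)
[13] "110011000"  (len 9)
[14] "100110001"  (len 9)
[15] "00110001000"  (len 11)
[16] "0110001000"  (len 10)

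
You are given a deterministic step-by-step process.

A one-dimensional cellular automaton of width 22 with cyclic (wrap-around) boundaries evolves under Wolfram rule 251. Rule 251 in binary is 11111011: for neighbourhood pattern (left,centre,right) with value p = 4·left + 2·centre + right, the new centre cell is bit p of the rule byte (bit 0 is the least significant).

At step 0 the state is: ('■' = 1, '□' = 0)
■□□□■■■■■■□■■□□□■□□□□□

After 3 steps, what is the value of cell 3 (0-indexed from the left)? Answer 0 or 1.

step 0: ■□□□■■■■■■□■■□□□■□□□□□
step 1: □■■■■■■■■■■■■■■■□■■■■■
step 2: ■■■■■■■■■■■■■■■■■■■■■■
step 3: ■■■■■■■■■■■■■■■■■■■■■■

1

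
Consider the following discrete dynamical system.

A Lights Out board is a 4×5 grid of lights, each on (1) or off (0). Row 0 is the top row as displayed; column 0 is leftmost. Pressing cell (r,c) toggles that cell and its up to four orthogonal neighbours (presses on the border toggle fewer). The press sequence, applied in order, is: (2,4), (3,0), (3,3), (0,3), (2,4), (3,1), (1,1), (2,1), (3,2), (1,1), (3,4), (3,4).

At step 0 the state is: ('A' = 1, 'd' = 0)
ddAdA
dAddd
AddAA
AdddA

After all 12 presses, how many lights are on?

6

[0] ddAdA
dAddd
AddAA
AdddA
[1] ddAdA
dAddA
Adddd
Adddd
[2] ddAdA
dAddA
ddddd
dAddd
[3] ddAdA
dAddA
dddAd
dAAAA
[4] dddAd
dAdAA
dddAd
dAAAA
[5] dddAd
dAdAd
ddddA
dAAAd
[6] dddAd
dAdAd
dAddA
AddAd
[7] dAdAd
AdAAd
ddddA
AddAd
[8] dAdAd
AAAAd
AAAdA
AAdAd
[9] dAdAd
AAAAd
AAddA
AdAdd
[10] dddAd
dddAd
AdddA
AdAdd
[11] dddAd
dddAd
Adddd
AdAAA
[12] dddAd
dddAd
AdddA
AdAdd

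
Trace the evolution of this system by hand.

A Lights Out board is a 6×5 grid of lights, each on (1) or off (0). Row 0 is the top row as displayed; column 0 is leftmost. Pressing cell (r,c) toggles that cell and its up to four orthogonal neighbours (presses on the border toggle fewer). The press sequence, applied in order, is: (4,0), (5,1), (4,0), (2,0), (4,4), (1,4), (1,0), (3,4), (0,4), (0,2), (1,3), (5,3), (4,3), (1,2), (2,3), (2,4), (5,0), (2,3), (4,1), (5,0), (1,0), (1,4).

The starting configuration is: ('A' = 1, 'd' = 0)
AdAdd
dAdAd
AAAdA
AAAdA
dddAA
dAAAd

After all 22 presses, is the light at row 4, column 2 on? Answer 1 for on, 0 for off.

[0] AdAdd
dAdAd
AAAdA
AAAdA
dddAA
dAAAd
[1] AdAdd
dAdAd
AAAdA
dAAdA
AAdAA
AAAAd
[2] AdAdd
dAdAd
AAAdA
dAAdA
AddAA
dddAd
[3] AdAdd
dAdAd
AAAdA
AAAdA
dAdAA
AddAd
[4] AdAdd
AAdAd
ddAdA
dAAdA
dAdAA
AddAd
[5] AdAdd
AAdAd
ddAdA
dAAdd
dAddd
AddAA
[6] AdAdA
AAddA
ddAdd
dAAdd
dAddd
AddAA
[7] ddAdA
ddddA
AdAdd
dAAdd
dAddd
AddAA
[8] ddAdA
ddddA
AdAdA
dAAAA
dAddA
AddAA
[9] ddAAd
ddddd
AdAdA
dAAAA
dAddA
AddAA
[10] dAddd
ddAdd
AdAdA
dAAAA
dAddA
AddAA
[11] dAdAd
dddAA
AdAAA
dAAAA
dAddA
AddAA
[12] dAdAd
dddAA
AdAAA
dAAAA
dAdAA
AdAdd
[13] dAdAd
dddAA
AdAAA
dAAdA
dAAdd
AdAAd
[14] dAAAd
dAAdA
AddAA
dAAdA
dAAdd
AdAAd
[15] dAAAd
dAAAA
AdAdd
dAAAA
dAAdd
AdAAd
[16] dAAAd
dAAAd
AdAAA
dAAAd
dAAdd
AdAAd
[17] dAAAd
dAAAd
AdAAA
dAAAd
AAAdd
dAAAd
[18] dAAAd
dAAdd
Adddd
dAAdd
AAAdd
dAAAd
[19] dAAAd
dAAdd
Adddd
ddAdd
ddddd
ddAAd
[20] dAAAd
dAAdd
Adddd
ddAdd
Adddd
AAAAd
[21] AAAAd
AdAdd
ddddd
ddAdd
Adddd
AAAAd
[22] AAAAA
AdAAA
ddddA
ddAdd
Adddd
AAAAd

0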